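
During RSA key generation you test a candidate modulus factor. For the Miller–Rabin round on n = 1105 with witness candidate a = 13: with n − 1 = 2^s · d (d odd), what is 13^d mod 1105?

n − 1 = 1104 = 2^4 · 69, so s = 4 and d = 69.
13^69 mod 1105 = 13.

13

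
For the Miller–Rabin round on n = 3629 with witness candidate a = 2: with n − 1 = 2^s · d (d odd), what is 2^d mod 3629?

1762

n − 1 = 3628 = 2^2 · 907, so s = 2 and d = 907.
By repeated squaring, 2^907 ≡ 1762 (mod 3629).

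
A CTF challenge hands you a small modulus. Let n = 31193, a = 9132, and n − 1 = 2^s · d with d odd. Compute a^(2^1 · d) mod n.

n − 1 = 31192 = 2^3 · 3899, so s = 3 and d = 3899.
x_0 = 9132^3899 mod 31193 = 16534.
x_1 = 16534^2 mod 31193 = 28897.

28897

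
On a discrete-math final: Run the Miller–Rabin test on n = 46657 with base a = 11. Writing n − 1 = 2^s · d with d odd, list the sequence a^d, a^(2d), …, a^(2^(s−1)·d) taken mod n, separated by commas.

42882, 20240, 9140, 23570, 1, 1

n − 1 = 46656 = 2^6 · 729, so s = 6 and d = 729.
x_0 = 11^729 mod 46657 = 42882.
x_1 = 42882^2 mod 46657 = 20240.
x_2 = 20240^2 mod 46657 = 9140.
x_3 = 9140^2 mod 46657 = 23570.
x_4 = 23570^2 mod 46657 = 1.
x_5 = 1^2 mod 46657 = 1.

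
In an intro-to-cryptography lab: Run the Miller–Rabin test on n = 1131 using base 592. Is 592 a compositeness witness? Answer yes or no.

yes

n − 1 = 1130 = 2^1 · 565, so s = 1 and d = 565.
Repeated squaring mod 1131: 592^1 ≡ 592, 592^2 ≡ 985, 592^4 ≡ 958, 592^8 ≡ 523, 592^16 ≡ 958, 592^32 ≡ 523, 592^64 ≡ 958, 592^128 ≡ 523, 592^256 ≡ 958, 592^512 ≡ 523.
565 = 512 + 32 + 16 + 4 + 1, so 592^565 ≡ 523·523·958·958·592 ≡ 592 (mod 1131).
x_0 = 592^565 mod 1131 = 592.
x_0 ∉ {1, 1130} and s = 1, so 592 is a Miller–Rabin witness and 1131 is composite.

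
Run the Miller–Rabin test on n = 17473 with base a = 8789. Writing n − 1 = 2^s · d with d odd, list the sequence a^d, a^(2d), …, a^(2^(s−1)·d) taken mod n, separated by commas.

16410, 11697, 6219, 8212, 8637, 5532

n − 1 = 17472 = 2^6 · 273, so s = 6 and d = 273.
x_0 = 8789^273 mod 17473 = 16410.
x_1 = 16410^2 mod 17473 = 11697.
x_2 = 11697^2 mod 17473 = 6219.
x_3 = 6219^2 mod 17473 = 8212.
x_4 = 8212^2 mod 17473 = 8637.
x_5 = 8637^2 mod 17473 = 5532.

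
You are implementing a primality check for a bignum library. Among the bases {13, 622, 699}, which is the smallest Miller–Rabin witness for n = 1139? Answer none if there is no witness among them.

13

n − 1 = 1138 = 2^1 · 569, so s = 1 and d = 569.
Base 13: x_0 = 13^569 mod 1139 = 778. x_0 ∉ {1, 1138} and s = 1, so 13 is a Miller–Rabin witness and 1139 is composite.
Base 622: x_0 = 622^569 mod 1139 = 840. x_0 ∉ {1, 1138} and s = 1, so 622 is a Miller–Rabin witness and 1139 is composite.
Base 699: x_0 = 699^569 mod 1139 = 104. x_0 ∉ {1, 1138} and s = 1, so 699 is a Miller–Rabin witness and 1139 is composite.
The smallest witness among the given bases is 13.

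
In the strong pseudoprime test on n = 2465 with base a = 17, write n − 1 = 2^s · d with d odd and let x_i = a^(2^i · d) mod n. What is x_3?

n − 1 = 2464 = 2^5 · 77, so s = 5 and d = 77.
Repeated squaring mod 2465: 17^1 ≡ 17, 17^2 ≡ 289, 17^4 ≡ 2176, 17^8 ≡ 2176, 17^16 ≡ 2176, 17^32 ≡ 2176, 17^64 ≡ 2176.
77 = 64 + 8 + 4 + 1, so 17^77 ≡ 2176·2176·2176·17 ≡ 17 (mod 2465).
x_0 = 17.
x_1 = 17^2 mod 2465 = 289.
x_2 = 289^2 mod 2465 = 2176.
x_3 = 2176^2 mod 2465 = 2176.

2176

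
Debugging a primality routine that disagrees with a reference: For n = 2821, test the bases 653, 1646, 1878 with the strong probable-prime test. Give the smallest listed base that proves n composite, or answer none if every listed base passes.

n − 1 = 2820 = 2^2 · 705, so s = 2 and d = 705.
Base 653: x_0 = 653^705 mod 2821 = 1. x_0 = 1, so 653 is not a witness.
Base 1646: x_0 = 1646^705 mod 2821 = 1828. x_0 is neither 1 nor 2820, so continue squaring. x_1 = 1828^2 mod 2821 = 1520. Reached i = s−1 = 1 without hitting −1: 1646 is a Miller–Rabin witness and 2821 is composite.
Base 1878: x_0 = 1878^705 mod 2821 = 2605. x_0 is neither 1 nor 2820, so continue squaring. x_1 = 2605^2 mod 2821 = 1520. Reached i = s−1 = 1 without hitting −1: 1878 is a Miller–Rabin witness and 2821 is composite.
The smallest witness among the given bases is 1646.

1646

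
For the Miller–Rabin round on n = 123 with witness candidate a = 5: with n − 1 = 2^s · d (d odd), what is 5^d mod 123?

5

n − 1 = 122 = 2^1 · 61, so s = 1 and d = 61.
5^61 mod 123 = 5.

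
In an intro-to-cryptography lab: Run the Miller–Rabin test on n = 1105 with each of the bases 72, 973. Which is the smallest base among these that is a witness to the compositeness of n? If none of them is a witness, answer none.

n − 1 = 1104 = 2^4 · 69, so s = 4 and d = 69.
Base 72: x_0 = 72^69 mod 1105 = 242. x_0 is neither 1 nor 1104, so continue squaring. x_1 = 242^2 mod 1105 = 1104. x_1 ≡ −1, so 72 is not a witness.
Base 973: x_0 = 973^69 mod 1105 = 463. x_0 is neither 1 nor 1104, so continue squaring. x_1 = 463^2 mod 1105 = 1104. x_1 ≡ −1, so 973 is not a witness.
No listed base is a witness for 1105.

none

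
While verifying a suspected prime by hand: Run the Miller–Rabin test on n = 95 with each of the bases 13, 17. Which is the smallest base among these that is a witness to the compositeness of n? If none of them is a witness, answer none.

n − 1 = 94 = 2^1 · 47, so s = 1 and d = 47.
Base 13: x_0 = 13^47 mod 95 = 2. x_0 ∉ {1, 94} and s = 1, so 13 is a Miller–Rabin witness and 95 is composite.
Base 17: x_0 = 17^47 mod 95 = 23. x_0 ∉ {1, 94} and s = 1, so 17 is a Miller–Rabin witness and 95 is composite.
The smallest witness among the given bases is 13.

13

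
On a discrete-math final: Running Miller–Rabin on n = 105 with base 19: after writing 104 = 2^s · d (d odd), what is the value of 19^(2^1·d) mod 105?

n − 1 = 104 = 2^3 · 13, so s = 3 and d = 13.
Repeated squaring mod 105: 19^1 ≡ 19, 19^2 ≡ 46, 19^4 ≡ 16, 19^8 ≡ 46.
13 = 8 + 4 + 1, so 19^13 ≡ 46·16·19 ≡ 19 (mod 105).
x_0 = 19.
x_1 = 19^2 mod 105 = 46.

46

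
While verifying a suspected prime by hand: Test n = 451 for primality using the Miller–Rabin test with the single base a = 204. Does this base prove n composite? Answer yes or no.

no

n − 1 = 450 = 2^1 · 225, so s = 1 and d = 225.
x_0 = 204^225 mod 451 = 450.
x_0 = 450 ≡ −1, so 204 is not a witness.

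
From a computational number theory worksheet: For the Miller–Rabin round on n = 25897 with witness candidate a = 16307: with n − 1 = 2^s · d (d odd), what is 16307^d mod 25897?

1280

n − 1 = 25896 = 2^3 · 3237, so s = 3 and d = 3237.
16307^3237 mod 25897 = 1280.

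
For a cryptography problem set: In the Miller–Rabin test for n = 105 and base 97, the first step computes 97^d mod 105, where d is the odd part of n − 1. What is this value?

97

n − 1 = 104 = 2^3 · 13, so s = 3 and d = 13.
By repeated squaring, 97^13 ≡ 97 (mod 105).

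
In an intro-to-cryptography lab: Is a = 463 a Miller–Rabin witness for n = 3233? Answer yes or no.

yes

n − 1 = 3232 = 2^5 · 101, so s = 5 and d = 101.
Repeated squaring mod 3233: 463^1 ≡ 463, 463^2 ≡ 991, 463^4 ≡ 2482, 463^8 ≡ 1459, 463^16 ≡ 1367, 463^32 ≡ 15, 463^64 ≡ 225.
101 = 64 + 32 + 4 + 1, so 463^101 ≡ 225·15·2482·463 ≡ 2363 (mod 3233).
x_0 = 463^101 mod 3233 = 2363.
x_0 is neither 1 nor 3232, so continue squaring.
x_1 = 2363^2 mod 3233 = 378.
x_2 = 378^2 mod 3233 = 632.
x_3 = 632^2 mod 3233 = 1765.
x_4 = 1765^2 mod 3233 = 1846.
Reached i = s−1 = 4 without hitting −1: 463 is a Miller–Rabin witness and 3233 is composite.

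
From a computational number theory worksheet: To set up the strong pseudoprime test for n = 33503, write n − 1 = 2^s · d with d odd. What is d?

Halving: 33502 → 16751; 16751 is odd.
So 33502 = 2^1 · 16751.

16751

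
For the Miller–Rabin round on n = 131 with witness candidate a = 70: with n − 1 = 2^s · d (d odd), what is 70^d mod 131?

n − 1 = 130 = 2^1 · 65, so s = 1 and d = 65.
70^65 mod 131 = 130.

130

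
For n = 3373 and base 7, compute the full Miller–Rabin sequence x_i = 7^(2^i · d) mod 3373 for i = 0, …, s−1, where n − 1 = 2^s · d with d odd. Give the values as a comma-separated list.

n − 1 = 3372 = 2^2 · 843, so s = 2 and d = 843.
x_0 = 7^843 mod 3373 = 2268.
x_1 = 2268^2 mod 3373 = 3372.

2268, 3372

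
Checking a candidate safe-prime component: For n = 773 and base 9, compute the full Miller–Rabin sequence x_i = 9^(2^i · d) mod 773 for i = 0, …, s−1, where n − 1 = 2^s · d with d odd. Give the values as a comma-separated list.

772, 1

n − 1 = 772 = 2^2 · 193, so s = 2 and d = 193.
x_0 = 9^193 mod 773 = 772.
x_1 = 772^2 mod 773 = 1.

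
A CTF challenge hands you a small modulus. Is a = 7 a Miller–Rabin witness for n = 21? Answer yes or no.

n − 1 = 20 = 2^2 · 5, so s = 2 and d = 5.
Repeated squaring mod 21: 7^1 ≡ 7, 7^2 ≡ 7, 7^4 ≡ 7.
5 = 4 + 1, so 7^5 ≡ 7·7 ≡ 7 (mod 21).
x_0 = 7^5 mod 21 = 7.
x_0 is neither 1 nor 20, so continue squaring.
x_1 = 7^2 mod 21 = 7.
Reached i = s−1 = 1 without hitting −1: 7 is a Miller–Rabin witness and 21 is composite.

yes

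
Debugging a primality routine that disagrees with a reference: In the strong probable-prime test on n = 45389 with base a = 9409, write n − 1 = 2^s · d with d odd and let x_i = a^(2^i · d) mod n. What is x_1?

1

n − 1 = 45388 = 2^2 · 11347, so s = 2 and d = 11347.
Repeated squaring mod 45389: 9409^1 ≡ 9409, 9409^2 ≡ 20731, 9409^4 ≡ 31309, 9409^8 ≡ 32637, 9409^16 ≡ 30106, 9409^32 ≡ 43684, 9409^64 ≡ 2129, 9409^128 ≡ 39130, 9409^256 ≡ 4374, 9409^512 ≡ 23107, 9409^1024 ≡ 22642, 9409^2048 ≡ 36798, 9409^4096 ≡ 2767, 9409^8192 ≡ 30937.
11347 = 8192 + 2048 + 1024 + 64 + 16 + 2 + 1, so 9409^11347 ≡ 30937·36798·22642·2129·30106·20731·9409 ≡ 45388 (mod 45389).
x_0 = 45388.
x_1 = 45388^2 mod 45389 = 1.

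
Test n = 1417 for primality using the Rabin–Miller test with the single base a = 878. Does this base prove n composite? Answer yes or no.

yes

n − 1 = 1416 = 2^3 · 177, so s = 3 and d = 177.
Repeated squaring mod 1417: 878^1 ≡ 878, 878^2 ≡ 36, 878^4 ≡ 1296, 878^8 ≡ 471, 878^16 ≡ 789, 878^32 ≡ 458, 878^64 ≡ 48, 878^128 ≡ 887.
177 = 128 + 32 + 16 + 1, so 878^177 ≡ 887·458·789·878 ≡ 359 (mod 1417).
x_0 = 878^177 mod 1417 = 359.
x_0 is neither 1 nor 1416, so continue squaring.
x_1 = 359^2 mod 1417 = 1351.
x_2 = 1351^2 mod 1417 = 105.
Reached i = s−1 = 2 without hitting −1: 878 is a Miller–Rabin witness and 1417 is composite.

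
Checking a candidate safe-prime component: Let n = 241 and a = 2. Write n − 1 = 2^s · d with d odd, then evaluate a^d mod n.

n − 1 = 240 = 2^4 · 15, so s = 4 and d = 15.
2^15 mod 241 = 233.

233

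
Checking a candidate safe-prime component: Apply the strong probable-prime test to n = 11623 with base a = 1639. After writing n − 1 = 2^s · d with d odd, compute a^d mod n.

n − 1 = 11622 = 2^1 · 5811, so s = 1 and d = 5811.
Repeated squaring mod 11623: 1639^1 ≡ 1639, 1639^2 ≡ 1408, 1639^4 ≡ 6554, 1639^8 ≡ 7931, 1639^16 ≡ 8708, 1639^32 ≡ 812, 1639^64 ≡ 8456, 1639^128 ≡ 10863, 1639^256 ≡ 8073, 1639^512 ≡ 3168, 1639^1024 ≡ 5575, 1639^2048 ≡ 723, 1639^4096 ≡ 11317.
5811 = 4096 + 1024 + 512 + 128 + 32 + 16 + 2 + 1, so 1639^5811 ≡ 11317·5575·3168·10863·812·8708·1408·1639 ≡ 8559 (mod 11623).

8559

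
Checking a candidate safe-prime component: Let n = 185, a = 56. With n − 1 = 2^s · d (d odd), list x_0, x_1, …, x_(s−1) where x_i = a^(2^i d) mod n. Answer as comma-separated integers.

n − 1 = 184 = 2^3 · 23, so s = 3 and d = 23.
x_0 = 56^23 mod 185 = 126.
x_1 = 126^2 mod 185 = 151.
x_2 = 151^2 mod 185 = 46.

126, 151, 46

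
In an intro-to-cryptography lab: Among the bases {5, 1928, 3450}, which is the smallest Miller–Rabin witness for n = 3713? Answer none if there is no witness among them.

5

n − 1 = 3712 = 2^7 · 29, so s = 7 and d = 29.
Base 5: x_0 = 5^29 mod 3713 = 2846. x_0 is neither 1 nor 3712, so continue squaring. x_1 = 2846^2 mod 3713 = 1663. x_2 = 1663^2 mod 3713 = 3097. x_3 = 3097^2 mod 3713 = 730. x_4 = 730^2 mod 3713 = 1941. x_5 = 1941^2 mod 3713 = 2499. x_6 = 2499^2 mod 3713 = 3448. Reached i = s−1 = 6 without hitting −1: 5 is a Miller–Rabin witness and 3713 is composite.
Base 1928: x_0 = 1928^29 mod 3713 = 2304. x_0 is neither 1 nor 3712, so continue squaring. x_1 = 2304^2 mod 3713 = 2539. x_2 = 2539^2 mod 3713 = 753. x_3 = 753^2 mod 3713 = 2633. x_4 = 2633^2 mod 3713 = 518. x_5 = 518^2 mod 3713 = 988. x_6 = 988^2 mod 3713 = 3338. Reached i = s−1 = 6 without hitting −1: 1928 is a Miller–Rabin witness and 3713 is composite.
Base 3450: x_0 = 3450^29 mod 3713 = 1307. x_0 is neither 1 nor 3712, so continue squaring. x_1 = 1307^2 mod 3713 = 269. x_2 = 269^2 mod 3713 = 1814. x_3 = 1814^2 mod 3713 = 878. x_4 = 878^2 mod 3713 = 2293. x_5 = 2293^2 mod 3713 = 241. x_6 = 241^2 mod 3713 = 2386. Reached i = s−1 = 6 without hitting −1: 3450 is a Miller–Rabin witness and 3713 is composite.
The smallest witness among the given bases is 5.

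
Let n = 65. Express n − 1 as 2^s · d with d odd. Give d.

1

Halving: 64 → 32 → 16 → 8 → 4 → 2 → 1; 1 is odd.
So 64 = 2^6 · 1.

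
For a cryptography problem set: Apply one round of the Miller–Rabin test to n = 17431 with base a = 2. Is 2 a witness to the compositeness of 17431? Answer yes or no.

no

n − 1 = 17430 = 2^1 · 8715, so s = 1 and d = 8715.
x_0 = 2^8715 mod 17431 = 1.
x_0 = 1, so 2 is not a witness.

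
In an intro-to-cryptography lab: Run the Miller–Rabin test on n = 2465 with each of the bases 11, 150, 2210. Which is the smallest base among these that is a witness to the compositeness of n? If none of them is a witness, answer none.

n − 1 = 2464 = 2^5 · 77, so s = 5 and d = 77.
Base 11: x_0 = 11^77 mod 2465 = 1061. x_0 is neither 1 nor 2464, so continue squaring. x_1 = 1061^2 mod 2465 = 1681. x_2 = 1681^2 mod 2465 = 871. x_3 = 871^2 mod 2465 = 1886. x_4 = 1886^2 mod 2465 = 1. x_4 = 1 but x_3 ≠ ±1, a nontrivial square root of 1 — 11 is a witness and 2465 is composite.
Base 150: x_0 = 150^77 mod 2465 = 260. x_0 is neither 1 nor 2464, so continue squaring. x_1 = 260^2 mod 2465 = 1045. x_2 = 1045^2 mod 2465 = 30. x_3 = 30^2 mod 2465 = 900. x_4 = 900^2 mod 2465 = 1480. Reached i = s−1 = 4 without hitting −1: 150 is a Miller–Rabin witness and 2465 is composite.
Base 2210: x_0 = 2210^77 mod 2465 = 1275. x_0 is neither 1 nor 2464, so continue squaring. x_1 = 1275^2 mod 2465 = 1190. x_2 = 1190^2 mod 2465 = 1190. x_3 = 1190^2 mod 2465 = 1190. x_4 = 1190^2 mod 2465 = 1190. Reached i = s−1 = 4 without hitting −1: 2210 is a Miller–Rabin witness and 2465 is composite.
The smallest witness among the given bases is 11.

11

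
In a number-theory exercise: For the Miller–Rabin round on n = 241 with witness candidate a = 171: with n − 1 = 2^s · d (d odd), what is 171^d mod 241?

n − 1 = 240 = 2^4 · 15, so s = 4 and d = 15.
171^15 mod 241 = 111.

111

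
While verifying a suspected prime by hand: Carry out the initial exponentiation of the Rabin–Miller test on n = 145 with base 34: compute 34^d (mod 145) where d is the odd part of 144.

n − 1 = 144 = 2^4 · 9, so s = 4 and d = 9.
Repeated squaring mod 145: 34^1 ≡ 34, 34^2 ≡ 141, 34^4 ≡ 16, 34^8 ≡ 111.
9 = 8 + 1, so 34^9 ≡ 111·34 ≡ 4 (mod 145).

4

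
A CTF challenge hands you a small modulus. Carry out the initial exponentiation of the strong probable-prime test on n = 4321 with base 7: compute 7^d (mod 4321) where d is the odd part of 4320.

1325

n − 1 = 4320 = 2^5 · 135, so s = 5 and d = 135.
Repeated squaring mod 4321: 7^1 ≡ 7, 7^2 ≡ 49, 7^4 ≡ 2401, 7^8 ≡ 587, 7^16 ≡ 3210, 7^32 ≡ 2836, 7^64 ≡ 1515, 7^128 ≡ 774.
135 = 128 + 4 + 2 + 1, so 7^135 ≡ 774·2401·49·7 ≡ 1325 (mod 4321).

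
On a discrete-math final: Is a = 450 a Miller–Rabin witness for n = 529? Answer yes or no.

yes

n − 1 = 528 = 2^4 · 33, so s = 4 and d = 33.
x_0 = 450^33 mod 529 = 346.
x_0 is neither 1 nor 528, so continue squaring.
x_1 = 346^2 mod 529 = 162.
x_2 = 162^2 mod 529 = 323.
x_3 = 323^2 mod 529 = 116.
Reached i = s−1 = 3 without hitting −1: 450 is a Miller–Rabin witness and 529 is composite.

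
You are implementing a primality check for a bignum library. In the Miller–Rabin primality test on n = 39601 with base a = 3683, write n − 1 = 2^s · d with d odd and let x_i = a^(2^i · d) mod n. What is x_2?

33035

n − 1 = 39600 = 2^4 · 2475, so s = 4 and d = 2475.
By repeated squaring, 3683^2475 ≡ 11541 (mod 39601).
x_0 = 11541.
x_1 = 11541^2 mod 39601 = 16518.
x_2 = 16518^2 mod 39601 = 33035.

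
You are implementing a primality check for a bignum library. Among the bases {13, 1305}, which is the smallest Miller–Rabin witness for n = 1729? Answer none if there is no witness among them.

13

n − 1 = 1728 = 2^6 · 27, so s = 6 and d = 27.
Base 13: x_0 = 13^27 mod 1729 = 1196. x_0 is neither 1 nor 1728, so continue squaring. x_1 = 1196^2 mod 1729 = 533. x_2 = 533^2 mod 1729 = 533. x_3 = 533^2 mod 1729 = 533. x_4 = 533^2 mod 1729 = 533. x_5 = 533^2 mod 1729 = 533. Reached i = s−1 = 5 without hitting −1: 13 is a Miller–Rabin witness and 1729 is composite.
Base 1305: x_0 = 1305^27 mod 1729 = 398. x_0 is neither 1 nor 1728, so continue squaring. x_1 = 398^2 mod 1729 = 1065. x_2 = 1065^2 mod 1729 = 1. x_2 = 1 but x_1 ≠ ±1, a nontrivial square root of 1 — 1305 is a witness and 1729 is composite.
The smallest witness among the given bases is 13.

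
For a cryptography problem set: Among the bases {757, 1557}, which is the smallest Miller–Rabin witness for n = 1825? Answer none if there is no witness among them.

none

n − 1 = 1824 = 2^5 · 57, so s = 5 and d = 57.
Base 757: x_0 = 757^57 mod 1825 = 757. x_0 is neither 1 nor 1824, so continue squaring. x_1 = 757^2 mod 1825 = 1824. x_1 ≡ −1, so 757 is not a witness.
Base 1557: x_0 = 1557^57 mod 1825 = 557. x_0 is neither 1 nor 1824, so continue squaring. x_1 = 557^2 mod 1825 = 1824. x_1 ≡ −1, so 1557 is not a witness.
No listed base is a witness for 1825.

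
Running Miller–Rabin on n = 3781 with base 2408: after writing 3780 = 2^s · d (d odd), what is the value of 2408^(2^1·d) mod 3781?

n − 1 = 3780 = 2^2 · 945, so s = 2 and d = 945.
Repeated squaring mod 3781: 2408^1 ≡ 2408, 2408^2 ≡ 2191, 2408^4 ≡ 2392, 2408^8 ≡ 1011, 2408^16 ≡ 1251, 2408^32 ≡ 3448, 2408^64 ≡ 1240, 2408^128 ≡ 2514, 2408^256 ≡ 2145, 2408^512 ≡ 3329.
945 = 512 + 256 + 128 + 32 + 16 + 1, so 2408^945 ≡ 3329·2145·2514·3448·1251·2408 ≡ 3571 (mod 3781).
x_0 = 3571.
x_1 = 3571^2 mod 3781 = 2509.

2509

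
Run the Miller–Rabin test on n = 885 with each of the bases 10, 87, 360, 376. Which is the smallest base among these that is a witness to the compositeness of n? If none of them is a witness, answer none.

10

n − 1 = 884 = 2^2 · 221, so s = 2 and d = 221.
Base 10: x_0 = 10^221 mod 885 = 805. x_0 is neither 1 nor 884, so continue squaring. x_1 = 805^2 mod 885 = 205. Reached i = s−1 = 1 without hitting −1: 10 is a Miller–Rabin witness and 885 is composite.
Base 87: x_0 = 87^221 mod 885 = 792. x_0 is neither 1 nor 884, so continue squaring. x_1 = 792^2 mod 885 = 684. Reached i = s−1 = 1 without hitting −1: 87 is a Miller–Rabin witness and 885 is composite.
Base 360: x_0 = 360^221 mod 885 = 840. x_0 is neither 1 nor 884, so continue squaring. x_1 = 840^2 mod 885 = 255. Reached i = s−1 = 1 without hitting −1: 360 is a Miller–Rabin witness and 885 is composite.
Base 376: x_0 = 376^221 mod 885 = 16. x_0 is neither 1 nor 884, so continue squaring. x_1 = 16^2 mod 885 = 256. Reached i = s−1 = 1 without hitting −1: 376 is a Miller–Rabin witness and 885 is composite.
The smallest witness among the given bases is 10.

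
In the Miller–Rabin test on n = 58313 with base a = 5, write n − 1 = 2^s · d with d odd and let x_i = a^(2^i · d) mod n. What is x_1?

47002

n − 1 = 58312 = 2^3 · 7289, so s = 3 and d = 7289.
x_0 = 5^7289 mod 58313 = 26169.
x_1 = 26169^2 mod 58313 = 47002.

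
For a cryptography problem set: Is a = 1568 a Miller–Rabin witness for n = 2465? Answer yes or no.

n − 1 = 2464 = 2^5 · 77, so s = 5 and d = 77.
Repeated squaring mod 2465: 1568^1 ≡ 1568, 1568^2 ≡ 1019, 1568^4 ≡ 596, 1568^8 ≡ 256, 1568^16 ≡ 1446, 1568^32 ≡ 596, 1568^64 ≡ 256.
77 = 64 + 8 + 4 + 1, so 1568^77 ≡ 256·256·596·1568 ≡ 2163 (mod 2465).
x_0 = 1568^77 mod 2465 = 2163.
x_0 is neither 1 nor 2464, so continue squaring.
x_1 = 2163^2 mod 2465 = 2464.
x_1 ≡ −1, so 1568 is not a witness.

no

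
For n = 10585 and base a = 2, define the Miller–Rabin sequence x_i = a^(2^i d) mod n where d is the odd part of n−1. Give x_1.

n − 1 = 10584 = 2^3 · 1323, so s = 3 and d = 1323.
x_0 = 2^1323 mod 10585 = 7958.
x_1 = 7958^2 mod 10585 = 10294.

10294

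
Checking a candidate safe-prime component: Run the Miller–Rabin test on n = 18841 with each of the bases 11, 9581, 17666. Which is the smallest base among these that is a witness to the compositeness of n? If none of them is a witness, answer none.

11

n − 1 = 18840 = 2^3 · 2355, so s = 3 and d = 2355.
Base 11: x_0 = 11^2355 mod 18841 = 895. x_0 is neither 1 nor 18840, so continue squaring. x_1 = 895^2 mod 18841 = 9703. x_2 = 9703^2 mod 18841 = 18573. Reached i = s−1 = 2 without hitting −1: 11 is a Miller–Rabin witness and 18841 is composite.
Base 9581: x_0 = 9581^2355 mod 18841 = 7403. x_0 is neither 1 nor 18840, so continue squaring. x_1 = 7403^2 mod 18841 = 14781. x_2 = 14781^2 mod 18841 = 16566. Reached i = s−1 = 2 without hitting −1: 9581 is a Miller–Rabin witness and 18841 is composite.
Base 17666: x_0 = 17666^2355 mod 18841 = 9059. x_0 is neither 1 nor 18840, so continue squaring. x_1 = 9059^2 mod 18841 = 12926. x_2 = 12926^2 mod 18841 = 18329. Reached i = s−1 = 2 without hitting −1: 17666 is a Miller–Rabin witness and 18841 is composite.
The smallest witness among the given bases is 11.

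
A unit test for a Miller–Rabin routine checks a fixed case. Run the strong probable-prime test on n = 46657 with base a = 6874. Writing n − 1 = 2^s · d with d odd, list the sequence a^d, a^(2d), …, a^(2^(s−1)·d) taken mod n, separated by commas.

7838, 33632, 5773, 14431, 23570, 1

n − 1 = 46656 = 2^6 · 729, so s = 6 and d = 729.
x_0 = 6874^729 mod 46657 = 7838.
x_1 = 7838^2 mod 46657 = 33632.
x_2 = 33632^2 mod 46657 = 5773.
x_3 = 5773^2 mod 46657 = 14431.
x_4 = 14431^2 mod 46657 = 23570.
x_5 = 23570^2 mod 46657 = 1.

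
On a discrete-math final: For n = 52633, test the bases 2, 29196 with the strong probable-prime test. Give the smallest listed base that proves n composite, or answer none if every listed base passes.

none

n − 1 = 52632 = 2^3 · 6579, so s = 3 and d = 6579.
Base 2: x_0 = 2^6579 mod 52633 = 1. x_0 = 1, so 2 is not a witness.
Base 29196: x_0 = 29196^6579 mod 52633 = 52632. x_0 = 52632 ≡ −1, so 29196 is not a witness.
No listed base is a witness for 52633.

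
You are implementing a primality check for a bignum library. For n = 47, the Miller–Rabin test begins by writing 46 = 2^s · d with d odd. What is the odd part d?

23

Halving: 46 → 23; 23 is odd.
So 46 = 2^1 · 23.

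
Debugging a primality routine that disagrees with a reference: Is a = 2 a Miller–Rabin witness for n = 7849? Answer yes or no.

n − 1 = 7848 = 2^3 · 981, so s = 3 and d = 981.
Repeated squaring mod 7849: 2^1 ≡ 2, 2^2 ≡ 4, 2^4 ≡ 16, 2^8 ≡ 256, 2^16 ≡ 2744, 2^32 ≡ 2345, 2^64 ≡ 4725, 2^128 ≡ 3069, 2^256 ≡ 7810, 2^512 ≡ 1521.
981 = 512 + 256 + 128 + 64 + 16 + 4 + 1, so 2^981 ≡ 1521·7810·3069·4725·2744·16·2 ≡ 3957 (mod 7849).
x_0 = 2^981 mod 7849 = 3957.
x_0 is neither 1 nor 7848, so continue squaring.
x_1 = 3957^2 mod 7849 = 6943.
x_2 = 6943^2 mod 7849 = 4540.
Reached i = s−1 = 2 without hitting −1: 2 is a Miller–Rabin witness and 7849 is composite.

yes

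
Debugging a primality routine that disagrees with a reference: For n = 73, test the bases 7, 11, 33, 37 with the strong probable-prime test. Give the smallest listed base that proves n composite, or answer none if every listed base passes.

none

n − 1 = 72 = 2^3 · 9, so s = 3 and d = 9.
Base 7: x_0 = 7^9 mod 73 = 10. x_0 is neither 1 nor 72, so continue squaring. x_1 = 10^2 mod 73 = 27. x_2 = 27^2 mod 73 = 72. x_2 ≡ −1, so 7 is not a witness.
Base 11: x_0 = 11^9 mod 73 = 22. x_0 is neither 1 nor 72, so continue squaring. x_1 = 22^2 mod 73 = 46. x_2 = 46^2 mod 73 = 72. x_2 ≡ −1, so 11 is not a witness.
Base 33: x_0 = 33^9 mod 73 = 63. x_0 is neither 1 nor 72, so continue squaring. x_1 = 63^2 mod 73 = 27. x_2 = 27^2 mod 73 = 72. x_2 ≡ −1, so 33 is not a witness.
Base 37: x_0 = 37^9 mod 73 = 1. x_0 = 1, so 37 is not a witness.
No listed base is a witness for 73.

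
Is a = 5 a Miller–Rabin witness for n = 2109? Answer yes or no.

yes

n − 1 = 2108 = 2^2 · 527, so s = 2 and d = 527.
Repeated squaring mod 2109: 5^1 ≡ 5, 5^2 ≡ 25, 5^4 ≡ 625, 5^8 ≡ 460, 5^16 ≡ 700, 5^32 ≡ 712, 5^64 ≡ 784, 5^128 ≡ 937, 5^256 ≡ 625, 5^512 ≡ 460.
527 = 512 + 8 + 4 + 2 + 1, so 5^527 ≡ 460·460·625·25·5 ≡ 1130 (mod 2109).
x_0 = 5^527 mod 2109 = 1130.
x_0 is neither 1 nor 2108, so continue squaring.
x_1 = 1130^2 mod 2109 = 955.
Reached i = s−1 = 1 without hitting −1: 5 is a Miller–Rabin witness and 2109 is composite.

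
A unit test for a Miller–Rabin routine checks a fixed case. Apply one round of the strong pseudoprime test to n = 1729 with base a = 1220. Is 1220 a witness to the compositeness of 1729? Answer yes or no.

n − 1 = 1728 = 2^6 · 27, so s = 6 and d = 27.
x_0 = 1220^27 mod 1729 = 1331.
x_0 is neither 1 nor 1728, so continue squaring.
x_1 = 1331^2 mod 1729 = 1065.
x_2 = 1065^2 mod 1729 = 1.
x_2 = 1 but x_1 ≠ ±1, a nontrivial square root of 1 — 1220 is a witness and 1729 is composite.

yes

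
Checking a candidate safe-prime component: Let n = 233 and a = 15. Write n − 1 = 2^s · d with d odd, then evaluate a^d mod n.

89

n − 1 = 232 = 2^3 · 29, so s = 3 and d = 29.
By repeated squaring, 15^29 ≡ 89 (mod 233).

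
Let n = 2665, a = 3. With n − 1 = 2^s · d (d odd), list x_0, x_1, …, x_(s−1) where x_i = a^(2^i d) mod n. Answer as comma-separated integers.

1678, 1444, 1106

n − 1 = 2664 = 2^3 · 333, so s = 3 and d = 333.
x_0 = 3^333 mod 2665 = 1678.
x_1 = 1678^2 mod 2665 = 1444.
x_2 = 1444^2 mod 2665 = 1106.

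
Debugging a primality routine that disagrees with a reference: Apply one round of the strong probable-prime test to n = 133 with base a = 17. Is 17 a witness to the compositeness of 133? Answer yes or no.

n − 1 = 132 = 2^2 · 33, so s = 2 and d = 33.
x_0 = 17^33 mod 133 = 83.
x_0 is neither 1 nor 132, so continue squaring.
x_1 = 83^2 mod 133 = 106.
Reached i = s−1 = 1 without hitting −1: 17 is a Miller–Rabin witness and 133 is composite.

yes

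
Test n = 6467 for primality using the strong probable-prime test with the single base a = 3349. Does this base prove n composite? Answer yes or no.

n − 1 = 6466 = 2^1 · 3233, so s = 1 and d = 3233.
Repeated squaring mod 6467: 3349^1 ≡ 3349, 3349^2 ≡ 2023, 3349^4 ≡ 5385, 3349^8 ≡ 197, 3349^16 ≡ 7, 3349^32 ≡ 49, 3349^64 ≡ 2401, 3349^128 ≡ 2704, 3349^256 ≡ 3906, 3349^512 ≡ 1183, 3349^1024 ≡ 2617, 3349^2048 ≡ 136.
3233 = 2048 + 1024 + 128 + 32 + 1, so 3349^3233 ≡ 136·2617·2704·49·3349 ≡ 321 (mod 6467).
x_0 = 3349^3233 mod 6467 = 321.
x_0 ∉ {1, 6466} and s = 1, so 3349 is a Miller–Rabin witness and 6467 is composite.

yes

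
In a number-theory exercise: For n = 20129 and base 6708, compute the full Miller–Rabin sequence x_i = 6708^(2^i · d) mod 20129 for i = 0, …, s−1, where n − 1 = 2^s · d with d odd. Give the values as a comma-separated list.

n − 1 = 20128 = 2^5 · 629, so s = 5 and d = 629.
x_0 = 6708^629 mod 20129 = 3299.
x_1 = 3299^2 mod 20129 = 13741.
x_2 = 13741^2 mod 20129 = 5061.
x_3 = 5061^2 mod 20129 = 9633.
x_4 = 9633^2 mod 20129 = 20128.

3299, 13741, 5061, 9633, 20128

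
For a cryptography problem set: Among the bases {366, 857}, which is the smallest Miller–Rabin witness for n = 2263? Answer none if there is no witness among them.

n − 1 = 2262 = 2^1 · 1131, so s = 1 and d = 1131.
Base 366: x_0 = 366^1131 mod 2263 = 1. x_0 = 1, so 366 is not a witness.
Base 857: x_0 = 857^1131 mod 2263 = 97. x_0 ∉ {1, 2262} and s = 1, so 857 is a Miller–Rabin witness and 2263 is composite.
The smallest witness among the given bases is 857.

857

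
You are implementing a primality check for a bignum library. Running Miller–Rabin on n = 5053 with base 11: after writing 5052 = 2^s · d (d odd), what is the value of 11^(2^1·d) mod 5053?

3569

n − 1 = 5052 = 2^2 · 1263, so s = 2 and d = 1263.
x_0 = 11^1263 mod 5053 = 3780.
x_1 = 3780^2 mod 5053 = 3569.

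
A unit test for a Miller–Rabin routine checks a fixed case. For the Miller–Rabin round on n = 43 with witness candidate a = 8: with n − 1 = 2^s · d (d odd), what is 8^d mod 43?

42

n − 1 = 42 = 2^1 · 21, so s = 1 and d = 21.
Repeated squaring mod 43: 8^1 ≡ 8, 8^2 ≡ 21, 8^4 ≡ 11, 8^8 ≡ 35, 8^16 ≡ 21.
21 = 16 + 4 + 1, so 8^21 ≡ 21·11·8 ≡ 42 (mod 43).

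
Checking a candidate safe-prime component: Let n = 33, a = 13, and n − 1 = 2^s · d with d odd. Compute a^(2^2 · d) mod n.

n − 1 = 32 = 2^5 · 1, so s = 5 and d = 1.
x_0 = 13^1 mod 33 = 13.
x_1 = 13^2 mod 33 = 4.
x_2 = 4^2 mod 33 = 16.

16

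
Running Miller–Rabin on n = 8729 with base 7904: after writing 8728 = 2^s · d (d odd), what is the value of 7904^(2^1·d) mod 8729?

n − 1 = 8728 = 2^3 · 1091, so s = 3 and d = 1091.
x_0 = 7904^1091 mod 8729 = 8401.
x_1 = 8401^2 mod 8729 = 2836.

2836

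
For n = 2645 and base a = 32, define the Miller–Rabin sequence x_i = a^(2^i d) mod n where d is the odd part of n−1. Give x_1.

1484

n − 1 = 2644 = 2^2 · 661, so s = 2 and d = 661.
By repeated squaring, 32^661 ≡ 1527 (mod 2645).
x_0 = 1527.
x_1 = 1527^2 mod 2645 = 1484.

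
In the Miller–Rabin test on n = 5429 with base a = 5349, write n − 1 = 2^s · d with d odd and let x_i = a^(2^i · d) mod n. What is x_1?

n − 1 = 5428 = 2^2 · 1357, so s = 2 and d = 1357.
Repeated squaring mod 5429: 5349^1 ≡ 5349, 5349^2 ≡ 971, 5349^4 ≡ 3624, 5349^8 ≡ 625, 5349^16 ≡ 5166, 5349^32 ≡ 4021, 5349^64 ≡ 879, 5349^128 ≡ 1723, 5349^256 ≡ 4495, 5349^512 ≡ 3716, 5349^1024 ≡ 2709.
1357 = 1024 + 256 + 64 + 8 + 4 + 1, so 5349^1357 ≡ 2709·4495·879·625·3624·5349 ≡ 850 (mod 5429).
x_0 = 850.
x_1 = 850^2 mod 5429 = 443.

443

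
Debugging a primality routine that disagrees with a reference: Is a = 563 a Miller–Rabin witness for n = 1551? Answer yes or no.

n − 1 = 1550 = 2^1 · 775, so s = 1 and d = 775.
x_0 = 563^775 mod 1551 = 1550.
x_0 = 1550 ≡ −1, so 563 is not a witness.

no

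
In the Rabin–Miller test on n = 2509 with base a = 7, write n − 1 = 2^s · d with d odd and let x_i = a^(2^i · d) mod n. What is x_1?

2235

n − 1 = 2508 = 2^2 · 627, so s = 2 and d = 627.
Repeated squaring mod 2509: 7^1 ≡ 7, 7^2 ≡ 49, 7^4 ≡ 2401, 7^8 ≡ 1628, 7^16 ≡ 880, 7^32 ≡ 1628, 7^64 ≡ 880, 7^128 ≡ 1628, 7^256 ≡ 880, 7^512 ≡ 1628.
627 = 512 + 64 + 32 + 16 + 2 + 1, so 7^627 ≡ 1628·880·1628·880·49·7 ≡ 343 (mod 2509).
x_0 = 343.
x_1 = 343^2 mod 2509 = 2235.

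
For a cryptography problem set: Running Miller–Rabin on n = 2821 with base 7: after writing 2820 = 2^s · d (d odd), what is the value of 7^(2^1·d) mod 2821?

714

n − 1 = 2820 = 2^2 · 705, so s = 2 and d = 705.
x_0 = 7^705 mod 2821 = 931.
x_1 = 931^2 mod 2821 = 714.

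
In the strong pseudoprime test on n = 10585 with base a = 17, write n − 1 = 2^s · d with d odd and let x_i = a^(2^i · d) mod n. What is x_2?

291

n − 1 = 10584 = 2^3 · 1323, so s = 3 and d = 1323.
x_0 = 17^1323 mod 10585 = 4913.
x_1 = 4913^2 mod 10585 = 3769.
x_2 = 3769^2 mod 10585 = 291.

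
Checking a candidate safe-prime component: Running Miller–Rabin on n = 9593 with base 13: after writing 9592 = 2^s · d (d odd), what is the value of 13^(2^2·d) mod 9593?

n − 1 = 9592 = 2^3 · 1199, so s = 3 and d = 1199.
x_0 = 13^1199 mod 9593 = 7550.
x_1 = 7550^2 mod 9593 = 894.
x_2 = 894^2 mod 9593 = 3017.

3017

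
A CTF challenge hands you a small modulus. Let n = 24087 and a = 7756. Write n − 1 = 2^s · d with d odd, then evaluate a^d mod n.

12964

n − 1 = 24086 = 2^1 · 12043, so s = 1 and d = 12043.
Repeated squaring mod 24087: 7756^1 ≡ 7756, 7756^2 ≡ 10297, 7756^4 ≡ 21322, 7756^8 ≡ 9646, 7756^16 ≡ 21322, 7756^32 ≡ 9646, 7756^64 ≡ 21322, 7756^128 ≡ 9646, 7756^256 ≡ 21322, 7756^512 ≡ 9646, 7756^1024 ≡ 21322, 7756^2048 ≡ 9646, 7756^4096 ≡ 21322, 7756^8192 ≡ 9646.
12043 = 8192 + 2048 + 1024 + 512 + 256 + 8 + 2 + 1, so 7756^12043 ≡ 9646·9646·21322·9646·21322·9646·10297·7756 ≡ 12964 (mod 24087).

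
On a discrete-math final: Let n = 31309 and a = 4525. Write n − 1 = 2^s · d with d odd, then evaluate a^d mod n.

29022

n − 1 = 31308 = 2^2 · 7827, so s = 2 and d = 7827.
4525^7827 mod 31309 = 29022.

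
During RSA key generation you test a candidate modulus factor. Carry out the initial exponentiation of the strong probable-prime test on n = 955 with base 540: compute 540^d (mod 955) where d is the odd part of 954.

325

n − 1 = 954 = 2^1 · 477, so s = 1 and d = 477.
Repeated squaring mod 955: 540^1 ≡ 540, 540^2 ≡ 325, 540^4 ≡ 575, 540^8 ≡ 195, 540^16 ≡ 780, 540^32 ≡ 65, 540^64 ≡ 405, 540^128 ≡ 720, 540^256 ≡ 790.
477 = 256 + 128 + 64 + 16 + 8 + 4 + 1, so 540^477 ≡ 790·720·405·780·195·575·540 ≡ 325 (mod 955).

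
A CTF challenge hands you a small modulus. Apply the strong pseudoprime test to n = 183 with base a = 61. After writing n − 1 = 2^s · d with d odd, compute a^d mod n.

61

n − 1 = 182 = 2^1 · 91, so s = 1 and d = 91.
61^91 mod 183 = 61.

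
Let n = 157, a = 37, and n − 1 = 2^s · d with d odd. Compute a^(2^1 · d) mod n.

1

n − 1 = 156 = 2^2 · 39, so s = 2 and d = 39.
x_0 = 37^39 mod 157 = 1.
x_1 = 1^2 mod 157 = 1.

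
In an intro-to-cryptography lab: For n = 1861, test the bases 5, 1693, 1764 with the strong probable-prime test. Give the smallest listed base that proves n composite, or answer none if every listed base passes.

none

n − 1 = 1860 = 2^2 · 465, so s = 2 and d = 465.
Base 5: x_0 = 5^465 mod 1861 = 1. x_0 = 1, so 5 is not a witness.
Base 1693: x_0 = 1693^465 mod 1861 = 1. x_0 = 1, so 1693 is not a witness.
Base 1764: x_0 = 1764^465 mod 1861 = 1. x_0 = 1, so 1764 is not a witness.
No listed base is a witness for 1861.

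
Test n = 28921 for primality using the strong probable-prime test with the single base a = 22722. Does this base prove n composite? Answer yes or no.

no

n − 1 = 28920 = 2^3 · 3615, so s = 3 and d = 3615.
Repeated squaring mod 28921: 22722^1 ≡ 22722, 22722^2 ≡ 20513, 22722^4 ≡ 11540, 22722^8 ≡ 19316, 22722^16 ≡ 26956, 22722^32 ≡ 14732, 22722^64 ≡ 8640, 22722^128 ≡ 4499, 22722^256 ≡ 25222, 22722^512 ≡ 2968, 22722^1024 ≡ 17040, 22722^2048 ≡ 23681.
3615 = 2048 + 1024 + 512 + 16 + 8 + 4 + 2 + 1, so 22722^3615 ≡ 23681·17040·2968·26956·19316·11540·20513·22722 ≡ 9691 (mod 28921).
x_0 = 22722^3615 mod 28921 = 9691.
x_0 is neither 1 nor 28920, so continue squaring.
x_1 = 9691^2 mod 28921 = 8994.
x_2 = 8994^2 mod 28921 = 28920.
x_2 ≡ −1, so 22722 is not a witness.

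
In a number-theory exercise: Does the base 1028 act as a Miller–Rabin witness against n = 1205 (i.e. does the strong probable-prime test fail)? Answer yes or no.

n − 1 = 1204 = 2^2 · 301, so s = 2 and d = 301.
x_0 = 1028^301 mod 1205 = 1028.
x_0 is neither 1 nor 1204, so continue squaring.
x_1 = 1028^2 mod 1205 = 1204.
x_1 ≡ −1, so 1028 is not a witness.

no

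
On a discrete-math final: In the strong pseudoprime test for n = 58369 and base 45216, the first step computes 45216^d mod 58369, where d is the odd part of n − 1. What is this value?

35838

n − 1 = 58368 = 2^10 · 57, so s = 10 and d = 57.
45216^57 mod 58369 = 35838.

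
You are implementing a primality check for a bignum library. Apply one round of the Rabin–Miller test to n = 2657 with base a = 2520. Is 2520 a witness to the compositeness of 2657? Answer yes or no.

no

n − 1 = 2656 = 2^5 · 83, so s = 5 and d = 83.
x_0 = 2520^83 mod 2657 = 1022.
x_0 is neither 1 nor 2656, so continue squaring.
x_1 = 1022^2 mod 2657 = 283.
x_2 = 283^2 mod 2657 = 379.
x_3 = 379^2 mod 2657 = 163.
x_4 = 163^2 mod 2657 = 2656.
x_4 ≡ −1, so 2520 is not a witness.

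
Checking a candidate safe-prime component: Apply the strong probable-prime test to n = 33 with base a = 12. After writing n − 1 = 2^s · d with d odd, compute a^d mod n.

n − 1 = 32 = 2^5 · 1, so s = 5 and d = 1.
12^1 mod 33 = 12.

12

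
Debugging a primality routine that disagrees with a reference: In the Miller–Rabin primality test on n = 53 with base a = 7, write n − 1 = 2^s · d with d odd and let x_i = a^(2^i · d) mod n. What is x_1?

n − 1 = 52 = 2^2 · 13, so s = 2 and d = 13.
x_0 = 7^13 mod 53 = 52.
x_1 = 52^2 mod 53 = 1.

1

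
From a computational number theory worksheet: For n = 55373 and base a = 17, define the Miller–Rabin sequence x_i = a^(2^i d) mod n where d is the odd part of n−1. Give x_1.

n − 1 = 55372 = 2^2 · 13843, so s = 2 and d = 13843.
x_0 = 17^13843 mod 55373 = 1.
x_1 = 1^2 mod 55373 = 1.

1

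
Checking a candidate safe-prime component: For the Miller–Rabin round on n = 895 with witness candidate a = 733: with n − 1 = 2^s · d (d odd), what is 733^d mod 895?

647

n − 1 = 894 = 2^1 · 447, so s = 1 and d = 447.
733^447 mod 895 = 647.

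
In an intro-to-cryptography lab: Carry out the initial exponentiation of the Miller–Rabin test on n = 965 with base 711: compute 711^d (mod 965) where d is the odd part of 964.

n − 1 = 964 = 2^2 · 241, so s = 2 and d = 241.
711^241 mod 965 = 656.

656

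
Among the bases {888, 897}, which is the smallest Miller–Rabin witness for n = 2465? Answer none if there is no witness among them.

n − 1 = 2464 = 2^5 · 77, so s = 5 and d = 77.
Base 888: x_0 = 888^77 mod 2465 = 1143. x_0 is neither 1 nor 2464, so continue squaring. x_1 = 1143^2 mod 2465 = 2464. x_1 ≡ −1, so 888 is not a witness.
Base 897: x_0 = 897^77 mod 2465 = 302. x_0 is neither 1 nor 2464, so continue squaring. x_1 = 302^2 mod 2465 = 2464. x_1 ≡ −1, so 897 is not a witness.
No listed base is a witness for 2465.

none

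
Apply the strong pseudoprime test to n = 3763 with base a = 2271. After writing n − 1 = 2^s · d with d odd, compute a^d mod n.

638

n − 1 = 3762 = 2^1 · 1881, so s = 1 and d = 1881.
Repeated squaring mod 3763: 2271^1 ≡ 2271, 2271^2 ≡ 2131, 2271^4 ≡ 2983, 2271^8 ≡ 2557, 2271^16 ≡ 1918, 2271^32 ≡ 2273, 2271^64 ≡ 3693, 2271^128 ≡ 1137, 2271^256 ≡ 2060, 2271^512 ≡ 2699, 2271^1024 ≡ 3196.
1881 = 1024 + 512 + 256 + 64 + 16 + 8 + 1, so 2271^1881 ≡ 3196·2699·2060·3693·1918·2557·2271 ≡ 638 (mod 3763).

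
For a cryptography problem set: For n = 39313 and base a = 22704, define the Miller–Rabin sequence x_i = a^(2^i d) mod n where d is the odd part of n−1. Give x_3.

39312

n − 1 = 39312 = 2^4 · 2457, so s = 4 and d = 2457.
x_0 = 22704^2457 mod 39313 = 24864.
x_1 = 24864^2 mod 39313 = 21571.
x_2 = 21571^2 mod 39313 = 38686.
x_3 = 38686^2 mod 39313 = 39312.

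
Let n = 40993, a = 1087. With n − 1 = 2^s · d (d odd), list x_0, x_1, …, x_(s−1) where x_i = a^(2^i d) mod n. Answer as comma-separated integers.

2477, 27572, 40992, 1, 1

n − 1 = 40992 = 2^5 · 1281, so s = 5 and d = 1281.
x_0 = 1087^1281 mod 40993 = 2477.
x_1 = 2477^2 mod 40993 = 27572.
x_2 = 27572^2 mod 40993 = 40992.
x_3 = 40992^2 mod 40993 = 1.
x_4 = 1^2 mod 40993 = 1.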